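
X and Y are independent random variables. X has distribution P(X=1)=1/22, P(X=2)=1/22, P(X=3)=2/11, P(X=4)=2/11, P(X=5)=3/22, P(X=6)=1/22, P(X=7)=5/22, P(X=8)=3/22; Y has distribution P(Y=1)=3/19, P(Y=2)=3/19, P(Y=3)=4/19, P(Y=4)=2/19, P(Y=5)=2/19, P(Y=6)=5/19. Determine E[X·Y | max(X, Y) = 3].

6

P(max(X, Y) = 3) = 24/209.
Summing XY·P(x,y) over outcomes with max(X, Y) = 3 gives 144/209.
E[X·Y | max(X, Y) = 3] = (144/209) / (24/209) = 6.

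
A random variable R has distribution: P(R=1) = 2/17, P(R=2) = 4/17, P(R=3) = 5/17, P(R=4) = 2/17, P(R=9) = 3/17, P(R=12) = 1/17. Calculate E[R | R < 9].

P(R < 9) = 13/17.
Σ over the event: 1·2/17 + 2·4/17 + 3·5/17 + 4·2/17 = 33/17.
E[R | R < 9] = (33/17) / (13/17) = 33/13.

33/13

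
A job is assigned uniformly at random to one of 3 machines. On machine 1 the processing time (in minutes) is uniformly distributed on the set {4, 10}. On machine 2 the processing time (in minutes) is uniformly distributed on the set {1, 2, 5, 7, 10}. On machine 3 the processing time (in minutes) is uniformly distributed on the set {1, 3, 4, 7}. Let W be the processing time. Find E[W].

21/4

E[W | machine 1] = (4+10)/2 = 7.
E[W | machine 2] = (1+2+5+7+10)/5 = 5.
E[W | machine 3] = (1+3+4+7)/4 = 15/4.
By the law of total expectation,
E[W] = (1/3)·(7) + (1/3)·(5) + (1/3)·(15/4) = 21/4.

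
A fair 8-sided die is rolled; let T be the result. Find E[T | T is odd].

Given T is odd, T is equally likely to be any of {1, 3, 5, 7}.
E[T | T is odd] = (1 + 3 + 5 + 7) / 4 = 4.

4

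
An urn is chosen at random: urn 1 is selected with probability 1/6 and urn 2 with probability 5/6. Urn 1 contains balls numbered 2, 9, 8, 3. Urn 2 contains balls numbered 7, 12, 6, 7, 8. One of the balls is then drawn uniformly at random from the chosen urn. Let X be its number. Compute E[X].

91/12

E[X | urn 1] = (2+9+8+3)/4 = 11/2.
E[X | urn 2] = (7+12+6+7+8)/5 = 8.
E[X] = (1/6)·(11/2) + (5/6)·(8) = 91/12.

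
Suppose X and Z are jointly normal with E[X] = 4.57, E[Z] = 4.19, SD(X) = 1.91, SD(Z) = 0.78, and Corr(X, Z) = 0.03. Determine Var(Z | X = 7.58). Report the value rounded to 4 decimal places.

0.6079

Var(Z | X=x) = (1 − ρ²)·σ_Z².
Var(Z | X=7.58) = (0.78)²·(1 − (0.03)²) = 0.6084·0.9991 = 0.6079.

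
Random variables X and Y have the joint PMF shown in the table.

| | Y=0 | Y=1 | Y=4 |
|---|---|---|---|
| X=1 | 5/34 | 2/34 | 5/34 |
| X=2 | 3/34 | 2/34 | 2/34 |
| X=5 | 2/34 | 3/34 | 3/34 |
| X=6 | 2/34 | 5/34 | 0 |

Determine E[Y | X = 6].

5/7

P(X = 6) = 7/34.
Σ Y·P over the event = 0·(2/34) + 1·(5/34) = 5/34.
E[Y | X = 6] = (5/34) / (7/34) = 5/7.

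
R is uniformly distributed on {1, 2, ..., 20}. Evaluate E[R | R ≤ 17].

P(R ≤ 17) = 17/20.
E[R | R ≤ 17] = (153/20) / (17/20) = 9.

9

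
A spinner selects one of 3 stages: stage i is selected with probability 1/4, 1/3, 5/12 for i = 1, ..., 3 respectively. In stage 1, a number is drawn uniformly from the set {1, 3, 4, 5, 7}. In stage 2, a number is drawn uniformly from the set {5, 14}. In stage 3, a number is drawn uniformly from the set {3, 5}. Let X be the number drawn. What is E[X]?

35/6

E[X | stage 1] = (1+3+4+5+7)/5 = 4.
E[X | stage 2] = (5+14)/2 = 19/2.
E[X | stage 3] = (3+5)/2 = 4.
E[X] = (1/4)·(4) + (1/3)·(19/2) + (5/12)·(4) = 35/6.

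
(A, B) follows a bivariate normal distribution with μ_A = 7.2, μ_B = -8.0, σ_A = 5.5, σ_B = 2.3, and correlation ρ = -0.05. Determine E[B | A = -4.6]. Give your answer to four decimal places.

E[B | A=x] = μ_B + ρ(σ_B/σ_A)(x − μ_A) for jointly normal variables.
E[B | A=-4.6] = -8.0 + (-0.05)·(2.3/5.5)·(-4.6 − (7.2)) = -8.0 + (-0.020909)·(-11.8) = -7.7533.

-7.7533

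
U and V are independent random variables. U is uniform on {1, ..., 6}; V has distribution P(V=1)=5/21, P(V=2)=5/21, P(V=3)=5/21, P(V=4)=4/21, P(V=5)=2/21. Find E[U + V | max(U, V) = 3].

24/5

P(max(U, V) = 3) = 25/126.
Summing (U+V)·P(x,y) over outcomes with max(U, V) = 3 gives 20/21.
E[U + V | max(U, V) = 3] = (20/21) / (25/126) = 24/5.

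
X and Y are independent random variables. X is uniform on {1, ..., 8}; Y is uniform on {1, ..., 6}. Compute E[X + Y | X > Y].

P(X > Y) = 9/16.
Summing (X+Y)·P(x,y) over outcomes with X > Y gives 79/16.
E[X + Y | X > Y] = (79/16) / (9/16) = 79/9.

79/9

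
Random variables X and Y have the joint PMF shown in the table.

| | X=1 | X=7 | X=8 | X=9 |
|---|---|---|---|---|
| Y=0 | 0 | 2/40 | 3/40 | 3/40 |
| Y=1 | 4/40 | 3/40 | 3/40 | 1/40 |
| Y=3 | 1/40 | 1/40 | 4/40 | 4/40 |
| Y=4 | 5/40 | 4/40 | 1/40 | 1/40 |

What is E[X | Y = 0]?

P(Y = 0) = 1/5.
Summing X·P(X=x,Y=y) over the conditioning event gives 13/8.
E[X | Y = 0] = (13/8) / (1/5) = 65/8.

65/8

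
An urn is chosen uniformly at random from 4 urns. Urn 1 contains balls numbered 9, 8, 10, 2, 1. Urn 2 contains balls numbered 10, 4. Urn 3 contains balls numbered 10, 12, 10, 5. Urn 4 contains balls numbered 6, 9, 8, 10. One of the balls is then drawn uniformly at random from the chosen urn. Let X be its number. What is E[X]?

E[X | urn 1] = (9+8+10+2+1)/5 = 6.
E[X | urn 2] = (10+4)/2 = 7.
E[X | urn 3] = (10+12+10+5)/4 = 37/4.
E[X | urn 4] = (6+9+8+10)/4 = 33/4.
E[X] = (1/4)·(6) + (1/4)·(7) + (1/4)·(37/4) + (1/4)·(33/4) = 61/8.

61/8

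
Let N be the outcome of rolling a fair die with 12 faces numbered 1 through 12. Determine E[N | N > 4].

17/2

Given N > 4, N is equally likely to be any of {5, 6, 7, 8, 9, 10, 11, 12}.
E[N | N > 4] = (5 + 6 + 7 + 8 + 9 + 10 + 11 + 12) / 8 = 17/2.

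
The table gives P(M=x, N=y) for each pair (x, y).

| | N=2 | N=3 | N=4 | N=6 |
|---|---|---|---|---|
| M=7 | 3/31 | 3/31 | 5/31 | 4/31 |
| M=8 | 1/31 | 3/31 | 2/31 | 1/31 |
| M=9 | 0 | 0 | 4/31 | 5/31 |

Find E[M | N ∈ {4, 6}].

P(N ∈ {4, 6}) = 21/31.
Summing M·P(M=x,N=y) over the conditioning event gives 168/31.
E[M | N ∈ {4, 6}] = (168/31) / (21/31) = 8.

8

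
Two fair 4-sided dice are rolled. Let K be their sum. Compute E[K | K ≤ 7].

P(K ≤ 7) = 15/16.
Σ over the event: 2·1/16 + 3·1/8 + 4·3/16 + 5·1/4 + 6·3/16 + 7·1/8 = 9/2.
E[K | K ≤ 7] = (9/2) / (15/16) = 24/5.

24/5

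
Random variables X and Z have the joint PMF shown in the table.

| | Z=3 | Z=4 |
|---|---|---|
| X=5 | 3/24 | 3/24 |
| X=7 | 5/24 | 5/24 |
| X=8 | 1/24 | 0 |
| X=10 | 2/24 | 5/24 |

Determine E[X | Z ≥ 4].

P(Z ≥ 4) = 13/24.
Summing X·P(X=x,Z=y) over the conditioning event gives 25/6.
E[X | Z ≥ 4] = (25/6) / (13/24) = 100/13.

100/13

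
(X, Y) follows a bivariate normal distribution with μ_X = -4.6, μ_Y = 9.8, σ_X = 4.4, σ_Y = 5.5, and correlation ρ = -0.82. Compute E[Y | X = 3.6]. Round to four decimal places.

For a bivariate normal, E[Y | X=x] = μ_Y + ρ·(σ_Y/σ_X)·(x − μ_X).
E[Y | X=3.6] = 9.8 + (-0.82)·(5.5/4.4)·(3.6 − (-4.6)) = 9.8 + (-1.025)·(8.2) = 1.3950.

1.3950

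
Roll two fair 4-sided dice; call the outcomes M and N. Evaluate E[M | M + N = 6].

Outcomes with M + N = 6: (2,4), (3,3), (4,2), each with probability 1/16.
E[M | M + N = 6] = (2 + 3 + 4) / 3 = 3.

3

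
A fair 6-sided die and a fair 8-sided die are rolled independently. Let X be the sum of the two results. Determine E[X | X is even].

P(X is even) = 1/2.
Σ over the event: 2·1/48 + 4·1/16 + 6·5/48 + 8·1/8 + 10·5/48 + 12·1/16 + 14·1/48 = 4.
E[X | X is even] = (4) / (1/2) = 8.

8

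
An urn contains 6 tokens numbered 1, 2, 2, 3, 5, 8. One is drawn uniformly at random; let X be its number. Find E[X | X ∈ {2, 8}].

4

P(X ∈ {2, 8}) = 1/2.
Σ over the event: 2·1/3 + 8·1/6 = 2.
E[X | X ∈ {2, 8}] = (2) / (1/2) = 4.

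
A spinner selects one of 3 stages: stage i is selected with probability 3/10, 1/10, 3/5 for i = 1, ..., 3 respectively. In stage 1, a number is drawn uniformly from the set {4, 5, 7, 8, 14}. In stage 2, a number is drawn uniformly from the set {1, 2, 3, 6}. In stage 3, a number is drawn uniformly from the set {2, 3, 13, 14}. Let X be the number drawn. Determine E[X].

369/50

E[X | stage 1] = (4+5+7+8+14)/5 = 38/5.
E[X | stage 2] = (1+2+3+6)/4 = 3.
E[X | stage 3] = (2+3+13+14)/4 = 8.
By the law of total expectation,
E[X] = (3/10)·(38/5) + (1/10)·(3) + (3/5)·(8) = 369/50.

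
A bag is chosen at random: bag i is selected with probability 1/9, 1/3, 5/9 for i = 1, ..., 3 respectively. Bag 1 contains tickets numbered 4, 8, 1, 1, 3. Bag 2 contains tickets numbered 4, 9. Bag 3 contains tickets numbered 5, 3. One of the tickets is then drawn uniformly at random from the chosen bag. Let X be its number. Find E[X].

E[X | bag 1] = (4+8+1+1+3)/5 = 17/5.
E[X | bag 2] = (4+9)/2 = 13/2.
E[X | bag 3] = (5+3)/2 = 4.
E[X] = (1/9)·(17/5) + (1/3)·(13/2) + (5/9)·(4) = 143/30.

143/30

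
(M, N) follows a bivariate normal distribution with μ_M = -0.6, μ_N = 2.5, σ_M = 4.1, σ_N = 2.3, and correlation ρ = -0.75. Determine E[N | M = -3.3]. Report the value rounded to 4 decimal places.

3.6360

The regression of N on M has slope ρ·σ_N/σ_M and passes through (μ_M, μ_N).
E[N | M=-3.3] = 2.5 + (-0.75)·(2.3/4.1)·(-3.3 − (-0.6)) = 2.5 + (-0.42073)·(-2.7) = 3.6360.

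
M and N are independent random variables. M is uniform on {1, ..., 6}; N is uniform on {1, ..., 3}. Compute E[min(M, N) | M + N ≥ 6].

P(M + N ≥ 6) = 1/2.
Summing min(M,N)·P(x,y) over outcomes with M + N ≥ 6 gives 10/9.
E[min(M, N) | M + N ≥ 6] = (10/9) / (1/2) = 20/9.

20/9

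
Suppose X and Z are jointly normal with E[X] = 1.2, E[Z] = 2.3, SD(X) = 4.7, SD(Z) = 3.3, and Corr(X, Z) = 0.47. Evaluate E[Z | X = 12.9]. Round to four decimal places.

6.1610

The regression of Z on X has slope ρ·σ_Z/σ_X and passes through (μ_X, μ_Z).
E[Z | X=12.9] = 2.3 + (0.47)·(3.3/4.7)·(12.9 − (1.2)) = 2.3 + (0.33)·(11.7) = 6.1610.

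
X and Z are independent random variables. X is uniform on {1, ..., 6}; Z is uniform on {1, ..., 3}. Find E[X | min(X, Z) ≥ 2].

4

Outcomes with min(X, Z) ≥ 2: (2,2), (2,3), (3,2), (3,3), (4,2), (4,3), (5,2), (5,3), (6,2), (6,3), each with probability 1/18.
E[X | min(X, Z) ≥ 2] = (2 + 2 + 3 + 3 + 4 + 4 + 5 + 5 + 6 + 6) / 10 = 4.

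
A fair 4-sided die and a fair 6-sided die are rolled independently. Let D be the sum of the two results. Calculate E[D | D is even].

P(D is even) = 1/2.
Σ over the event: 2·1/24 + 4·1/8 + 6·1/6 + 8·1/8 + 10·1/24 = 3.
E[D | D is even] = (3) / (1/2) = 6.

6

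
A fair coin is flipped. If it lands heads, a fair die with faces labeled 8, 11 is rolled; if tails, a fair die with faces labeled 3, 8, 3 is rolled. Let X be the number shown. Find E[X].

85/12

E[X | heads] = (8+11)/2 = 19/2.
E[X | tails] = (3+8+3)/3 = 14/3.
By the law of total expectation,
E[X] = (1/2)·(19/2) + (1/2)·(14/3) = 85/12.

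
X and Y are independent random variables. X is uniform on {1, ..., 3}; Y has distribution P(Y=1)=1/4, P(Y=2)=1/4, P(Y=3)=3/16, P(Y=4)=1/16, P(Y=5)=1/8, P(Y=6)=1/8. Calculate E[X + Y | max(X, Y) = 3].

P(max(X, Y) = 3) = 17/48.
Summing (X+Y)·P(x,y) over outcomes with max(X, Y) = 3 gives 27/16.
E[X + Y | max(X, Y) = 3] = (27/16) / (17/48) = 81/17.

81/17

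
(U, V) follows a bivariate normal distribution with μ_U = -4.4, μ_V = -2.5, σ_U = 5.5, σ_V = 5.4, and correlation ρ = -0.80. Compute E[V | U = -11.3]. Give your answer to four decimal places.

E[V | U=x] = μ_V + ρ(σ_V/σ_U)(x − μ_U) for jointly normal variables.
E[V | U=-11.3] = -2.5 + (-0.80)·(5.4/5.5)·(-11.3 − (-4.4)) = -2.5 + (-0.78545)·(-6.9) = 2.9196.

2.9196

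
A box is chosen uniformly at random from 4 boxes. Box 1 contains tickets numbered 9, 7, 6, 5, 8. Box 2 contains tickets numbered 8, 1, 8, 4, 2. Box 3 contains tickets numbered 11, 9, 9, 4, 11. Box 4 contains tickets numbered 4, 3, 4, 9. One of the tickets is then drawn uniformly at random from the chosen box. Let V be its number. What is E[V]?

127/20

E[V | box 1] = (9+7+6+5+8)/5 = 7.
E[V | box 2] = (8+1+8+4+2)/5 = 23/5.
E[V | box 3] = (11+9+9+4+11)/5 = 44/5.
E[V | box 4] = (4+3+4+9)/4 = 5.
By the law of total expectation,
E[V] = (1/4)·(7) + (1/4)·(23/5) + (1/4)·(44/5) + (1/4)·(5) = 127/20.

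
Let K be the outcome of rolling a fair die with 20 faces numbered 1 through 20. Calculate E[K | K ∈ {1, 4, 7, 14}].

P(K ∈ {1, 4, 7, 14}) = 1/5.
Σ over the event: 1·1/20 + 4·1/20 + 7·1/20 + 14·1/20 = 13/10.
E[K | K ∈ {1, 4, 7, 14}] = (13/10) / (1/5) = 13/2.

13/2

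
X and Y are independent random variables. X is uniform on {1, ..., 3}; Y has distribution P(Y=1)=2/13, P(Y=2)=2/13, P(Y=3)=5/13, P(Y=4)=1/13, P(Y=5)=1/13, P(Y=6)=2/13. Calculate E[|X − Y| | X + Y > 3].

20/11

P(X + Y > 3) = 11/13.
Summing |X−Y|·P(x,y) over outcomes with X + Y > 3 gives 20/13.
E[|X − Y| | X + Y > 3] = (20/13) / (11/13) = 20/11.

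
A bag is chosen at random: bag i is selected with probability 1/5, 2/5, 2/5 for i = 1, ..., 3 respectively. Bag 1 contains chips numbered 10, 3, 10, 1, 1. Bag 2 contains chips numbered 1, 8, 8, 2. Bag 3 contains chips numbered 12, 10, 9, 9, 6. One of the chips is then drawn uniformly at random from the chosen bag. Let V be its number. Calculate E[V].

E[V | bag 1] = (10+3+10+1+1)/5 = 5.
E[V | bag 2] = (1+8+8+2)/4 = 19/4.
E[V | bag 3] = (12+10+9+9+6)/5 = 46/5.
By the law of total expectation,
E[V] = (1/5)·(5) + (2/5)·(19/4) + (2/5)·(46/5) = 329/50.

329/50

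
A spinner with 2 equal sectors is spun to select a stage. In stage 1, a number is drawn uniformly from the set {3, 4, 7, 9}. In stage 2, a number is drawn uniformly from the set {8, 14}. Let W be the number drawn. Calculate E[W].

67/8

E[W | stage 1] = (3+4+7+9)/4 = 23/4.
E[W | stage 2] = (8+14)/2 = 11.
By the law of total expectation,
E[W] = (1/2)·(23/4) + (1/2)·(11) = 67/8.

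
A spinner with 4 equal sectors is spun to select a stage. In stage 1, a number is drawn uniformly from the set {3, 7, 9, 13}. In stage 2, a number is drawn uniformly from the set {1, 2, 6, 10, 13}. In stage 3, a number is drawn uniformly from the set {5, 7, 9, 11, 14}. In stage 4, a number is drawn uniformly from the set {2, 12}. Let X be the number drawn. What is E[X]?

E[X | stage 1] = (3+7+9+13)/4 = 8.
E[X | stage 2] = (1+2+6+10+13)/5 = 32/5.
E[X | stage 3] = (5+7+9+11+14)/5 = 46/5.
E[X | stage 4] = (2+12)/2 = 7.
By the law of total expectation,
E[X] = (1/4)·(8) + (1/4)·(32/5) + (1/4)·(46/5) + (1/4)·(7) = 153/20.

153/20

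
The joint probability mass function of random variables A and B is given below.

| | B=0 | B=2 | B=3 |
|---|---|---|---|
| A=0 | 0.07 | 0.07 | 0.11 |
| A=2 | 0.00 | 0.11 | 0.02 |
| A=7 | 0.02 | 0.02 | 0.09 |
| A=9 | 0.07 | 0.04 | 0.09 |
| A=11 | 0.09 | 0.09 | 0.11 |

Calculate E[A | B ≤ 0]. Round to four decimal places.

P(B ≤ 0) = 0.25.
Summing A·P(A=x,B=y) over the conditioning event gives 1.76.
E[A | B ≤ 0] = (1.76) / (0.25) = 7.0400.

7.0400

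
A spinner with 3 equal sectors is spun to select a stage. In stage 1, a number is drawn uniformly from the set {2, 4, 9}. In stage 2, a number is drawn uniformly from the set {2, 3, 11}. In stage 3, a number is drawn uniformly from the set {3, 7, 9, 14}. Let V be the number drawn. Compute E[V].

E[V | stage 1] = (2+4+9)/3 = 5.
E[V | stage 2] = (2+3+11)/3 = 16/3.
E[V | stage 3] = (3+7+9+14)/4 = 33/4.
E[V] = (1/3)·(5) + (1/3)·(16/3) + (1/3)·(33/4) = 223/36.

223/36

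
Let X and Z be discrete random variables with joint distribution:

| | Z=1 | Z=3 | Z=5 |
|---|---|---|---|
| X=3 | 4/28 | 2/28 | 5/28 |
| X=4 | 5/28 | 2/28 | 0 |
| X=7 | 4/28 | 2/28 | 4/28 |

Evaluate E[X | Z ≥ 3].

P(Z ≥ 3) = 15/28.
Summing X·P(X=x,Z=y) over the conditioning event gives 71/28.
E[X | Z ≥ 3] = (71/28) / (15/28) = 71/15.

71/15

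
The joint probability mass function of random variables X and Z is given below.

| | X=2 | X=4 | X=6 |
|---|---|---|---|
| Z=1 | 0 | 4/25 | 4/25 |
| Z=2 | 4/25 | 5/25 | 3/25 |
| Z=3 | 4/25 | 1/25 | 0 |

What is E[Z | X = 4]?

17/10

P(X = 4) = 2/5.
Summing Z·P(X=x,Z=y) over the conditioning event gives 17/25.
E[Z | X = 4] = (17/25) / (2/5) = 17/10.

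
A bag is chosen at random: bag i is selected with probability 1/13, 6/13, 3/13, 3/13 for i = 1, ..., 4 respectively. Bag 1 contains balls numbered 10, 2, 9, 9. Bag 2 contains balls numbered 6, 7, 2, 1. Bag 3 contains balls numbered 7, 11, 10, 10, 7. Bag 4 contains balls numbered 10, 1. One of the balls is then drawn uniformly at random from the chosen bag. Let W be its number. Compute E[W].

E[W | bag 1] = (10+2+9+9)/4 = 15/2.
E[W | bag 2] = (6+7+2+1)/4 = 4.
E[W | bag 3] = (7+11+10+10+7)/5 = 9.
E[W | bag 4] = (10+1)/2 = 11/2.
E[W] = (1/13)·(15/2) + (6/13)·(4) + (3/13)·(9) + (3/13)·(11/2) = 75/13.

75/13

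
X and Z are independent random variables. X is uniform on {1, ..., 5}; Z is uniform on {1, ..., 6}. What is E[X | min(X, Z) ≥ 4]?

Outcomes with min(X, Z) ≥ 4: (4,4), (4,5), (4,6), (5,4), (5,5), (5,6), each with probability 1/30.
E[X | min(X, Z) ≥ 4] = (4 + 4 + 4 + 5 + 5 + 5) / 6 = 9/2.

9/2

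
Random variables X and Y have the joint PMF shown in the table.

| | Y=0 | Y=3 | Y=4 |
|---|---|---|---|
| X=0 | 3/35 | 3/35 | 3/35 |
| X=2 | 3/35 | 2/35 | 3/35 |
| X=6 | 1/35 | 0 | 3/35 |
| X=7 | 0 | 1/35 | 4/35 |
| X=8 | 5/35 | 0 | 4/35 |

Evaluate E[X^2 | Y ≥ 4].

572/17

P(Y ≥ 4) = 17/35.
Σ X^2·P over the event = 0·(3/35) + 4·(3/35) + 36·(3/35) + 49·(4/35) + 64·(4/35) = 572/35.
E[X^2 | Y ≥ 4] = (572/35) / (17/35) = 572/17.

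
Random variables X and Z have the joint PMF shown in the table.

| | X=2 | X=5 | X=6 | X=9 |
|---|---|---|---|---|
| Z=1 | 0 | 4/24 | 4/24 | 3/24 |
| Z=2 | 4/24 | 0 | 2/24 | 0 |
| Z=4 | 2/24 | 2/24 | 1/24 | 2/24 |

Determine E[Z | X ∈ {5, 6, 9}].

35/18

P(X ∈ {5, 6, 9}) = 3/4.
Σ Z·P over the event = 1·(4/24) + 4·(2/24) + 1·(4/24) + 2·(2/24) + 4·(1/24) + 1·(3/24) + 4·(2/24) = 35/24.
E[Z | X ∈ {5, 6, 9}] = (35/24) / (3/4) = 35/18.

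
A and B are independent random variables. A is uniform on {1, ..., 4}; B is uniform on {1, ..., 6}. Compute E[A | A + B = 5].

Outcomes with A + B = 5: (1,4), (2,3), (3,2), (4,1), each with probability 1/24.
E[A | A + B = 5] = (1 + 2 + 3 + 4) / 4 = 5/2.

5/2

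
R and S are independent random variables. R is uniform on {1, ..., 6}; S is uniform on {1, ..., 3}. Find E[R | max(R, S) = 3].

12/5

Outcomes with max(R, S) = 3: (1,3), (2,3), (3,1), (3,2), (3,3), each with probability 1/18.
E[R | max(R, S) = 3] = (1 + 2 + 3 + 3 + 3) / 5 = 12/5.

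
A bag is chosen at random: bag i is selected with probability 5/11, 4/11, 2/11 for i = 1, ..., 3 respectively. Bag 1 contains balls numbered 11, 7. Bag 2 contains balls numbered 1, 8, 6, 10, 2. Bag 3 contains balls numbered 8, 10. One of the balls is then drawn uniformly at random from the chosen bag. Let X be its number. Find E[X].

423/55

E[X | bag 1] = (11+7)/2 = 9.
E[X | bag 2] = (1+8+6+10+2)/5 = 27/5.
E[X | bag 3] = (8+10)/2 = 9.
E[X] = (5/11)·(9) + (4/11)·(27/5) + (2/11)·(9) = 423/55.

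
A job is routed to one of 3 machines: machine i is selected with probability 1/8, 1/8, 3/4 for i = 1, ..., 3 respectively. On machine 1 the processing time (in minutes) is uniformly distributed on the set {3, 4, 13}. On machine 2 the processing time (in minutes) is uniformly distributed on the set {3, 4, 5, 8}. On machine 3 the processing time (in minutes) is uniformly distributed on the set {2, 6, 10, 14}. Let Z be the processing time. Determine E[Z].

179/24

E[Z | machine 1] = (3+4+13)/3 = 20/3.
E[Z | machine 2] = (3+4+5+8)/4 = 5.
E[Z | machine 3] = (2+6+10+14)/4 = 8.
E[Z] = (1/8)·(20/3) + (1/8)·(5) + (3/4)·(8) = 179/24.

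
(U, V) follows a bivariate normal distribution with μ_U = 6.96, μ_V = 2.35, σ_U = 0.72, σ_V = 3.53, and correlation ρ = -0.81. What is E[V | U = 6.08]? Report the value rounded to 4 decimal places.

5.8447

E[V | U=x] = μ_V + ρ(σ_V/σ_U)(x − μ_U) for jointly normal variables.
E[V | U=6.08] = 2.35 + (-0.81)·(3.53/0.72)·(6.08 − (6.96)) = 2.35 + (-3.9712)·(-0.88) = 5.8447.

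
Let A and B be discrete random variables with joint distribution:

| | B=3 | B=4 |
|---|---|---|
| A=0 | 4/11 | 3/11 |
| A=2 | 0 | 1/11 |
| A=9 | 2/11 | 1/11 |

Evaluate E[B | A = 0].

24/7

P(A = 0) = 7/11.
Summing B·P(A=x,B=y) over the conditioning event gives 24/11.
E[B | A = 0] = (24/11) / (7/11) = 24/7.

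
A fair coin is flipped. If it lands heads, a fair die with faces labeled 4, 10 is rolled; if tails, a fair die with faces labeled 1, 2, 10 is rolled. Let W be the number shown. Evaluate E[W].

E[W | heads] = (4+10)/2 = 7.
E[W | tails] = (1+2+10)/3 = 13/3.
E[W] = (1/2)·(7) + (1/2)·(13/3) = 17/3.

17/3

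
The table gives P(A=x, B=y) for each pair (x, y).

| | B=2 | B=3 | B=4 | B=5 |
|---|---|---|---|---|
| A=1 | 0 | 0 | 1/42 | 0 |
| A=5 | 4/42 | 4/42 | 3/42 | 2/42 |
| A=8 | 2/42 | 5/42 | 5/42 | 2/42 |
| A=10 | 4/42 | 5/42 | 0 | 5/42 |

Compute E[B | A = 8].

P(A = 8) = 1/3.
Σ B·P over the event = 2·(2/42) + 3·(5/42) + 4·(5/42) + 5·(2/42) = 7/6.
E[B | A = 8] = (7/6) / (1/3) = 7/2.

7/2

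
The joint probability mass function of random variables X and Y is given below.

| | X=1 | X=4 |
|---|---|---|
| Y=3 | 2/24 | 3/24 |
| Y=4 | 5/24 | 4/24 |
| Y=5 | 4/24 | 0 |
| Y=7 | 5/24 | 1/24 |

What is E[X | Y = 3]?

14/5

P(Y = 3) = 5/24.
Σ X·P over the event = 1·(2/24) + 4·(3/24) = 7/12.
E[X | Y = 3] = (7/12) / (5/24) = 14/5.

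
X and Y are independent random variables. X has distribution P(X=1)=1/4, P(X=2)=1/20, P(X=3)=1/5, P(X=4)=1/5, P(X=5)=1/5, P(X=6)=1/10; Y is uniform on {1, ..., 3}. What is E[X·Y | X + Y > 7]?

15

P(X + Y > 7) = 2/15.
Summing XY·P(x,y) over outcomes with X + Y > 7 gives 2.
E[X·Y | X + Y > 7] = (2) / (2/15) = 15.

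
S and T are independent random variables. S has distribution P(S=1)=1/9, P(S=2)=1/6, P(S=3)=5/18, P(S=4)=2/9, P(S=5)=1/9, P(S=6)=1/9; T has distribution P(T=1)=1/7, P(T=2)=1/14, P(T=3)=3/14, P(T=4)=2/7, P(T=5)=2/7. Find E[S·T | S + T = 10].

49/2

P(S + T = 10) = 4/63.
Summing ST·P(x,y) over outcomes with S + T = 10 gives 14/9.
E[S·T | S + T = 10] = (14/9) / (4/63) = 49/2.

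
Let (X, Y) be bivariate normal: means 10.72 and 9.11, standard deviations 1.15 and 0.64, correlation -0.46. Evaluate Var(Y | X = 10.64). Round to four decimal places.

0.3229

The conditional variance in a bivariate normal is σ_Y²(1 − ρ²), independent of x.
Var(Y | X=10.64) = (0.64)²·(1 − (-0.46)²) = 0.4096·0.7884 = 0.3229.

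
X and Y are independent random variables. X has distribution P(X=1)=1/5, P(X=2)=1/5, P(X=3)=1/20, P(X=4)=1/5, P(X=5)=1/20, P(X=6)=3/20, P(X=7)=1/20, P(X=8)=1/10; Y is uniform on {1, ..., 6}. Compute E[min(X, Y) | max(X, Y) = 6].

P(max(X, Y) = 6) = 4/15.
Summing min(X,Y)·P(x,y) over outcomes with max(X, Y) = 6 gives 33/40.
E[min(X, Y) | max(X, Y) = 6] = (33/40) / (4/15) = 99/32.

99/32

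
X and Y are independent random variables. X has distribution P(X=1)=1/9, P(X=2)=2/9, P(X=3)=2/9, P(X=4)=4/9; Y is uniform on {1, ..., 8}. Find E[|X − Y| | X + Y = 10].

7/2

P(X + Y = 10) = 1/9.
Summing |X−Y|·P(x,y) over outcomes with X + Y = 10 gives 7/18.
E[|X − Y| | X + Y = 10] = (7/18) / (1/9) = 7/2.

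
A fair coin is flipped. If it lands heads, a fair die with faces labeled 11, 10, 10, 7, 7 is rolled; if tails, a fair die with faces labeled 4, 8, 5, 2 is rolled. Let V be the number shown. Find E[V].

E[V | heads] = (11+10+10+7+7)/5 = 9.
E[V | tails] = (4+8+5+2)/4 = 19/4.
By the law of total expectation,
E[V] = (1/2)·(9) + (1/2)·(19/4) = 55/8.

55/8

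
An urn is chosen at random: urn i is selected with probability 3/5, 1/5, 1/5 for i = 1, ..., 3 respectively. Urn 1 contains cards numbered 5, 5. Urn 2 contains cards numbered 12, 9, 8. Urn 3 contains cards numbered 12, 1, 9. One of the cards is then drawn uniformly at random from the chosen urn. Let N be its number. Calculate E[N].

32/5

E[N | urn 1] = (5+5)/2 = 5.
E[N | urn 2] = (12+9+8)/3 = 29/3.
E[N | urn 3] = (12+1+9)/3 = 22/3.
By the law of total expectation,
E[N] = (3/5)·(5) + (1/5)·(29/3) + (1/5)·(22/3) = 32/5.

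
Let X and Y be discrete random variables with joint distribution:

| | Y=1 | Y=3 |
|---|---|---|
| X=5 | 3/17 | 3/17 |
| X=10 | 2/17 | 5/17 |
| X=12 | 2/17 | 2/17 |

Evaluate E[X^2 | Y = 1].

P(Y = 1) = 7/17.
Σ X^2·P over the event = 25·(3/17) + 100·(2/17) + 144·(2/17) = 563/17.
E[X^2 | Y = 1] = (563/17) / (7/17) = 563/7.

563/7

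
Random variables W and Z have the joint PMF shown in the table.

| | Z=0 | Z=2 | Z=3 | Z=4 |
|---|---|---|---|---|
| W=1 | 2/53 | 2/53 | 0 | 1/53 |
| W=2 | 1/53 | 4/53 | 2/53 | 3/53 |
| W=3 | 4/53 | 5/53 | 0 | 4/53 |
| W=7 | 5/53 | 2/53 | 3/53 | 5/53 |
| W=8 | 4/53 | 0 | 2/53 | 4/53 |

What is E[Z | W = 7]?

11/5

P(W = 7) = 15/53.
Σ Z·P over the event = 0·(5/53) + 2·(2/53) + 3·(3/53) + 4·(5/53) = 33/53.
E[Z | W = 7] = (33/53) / (15/53) = 11/5.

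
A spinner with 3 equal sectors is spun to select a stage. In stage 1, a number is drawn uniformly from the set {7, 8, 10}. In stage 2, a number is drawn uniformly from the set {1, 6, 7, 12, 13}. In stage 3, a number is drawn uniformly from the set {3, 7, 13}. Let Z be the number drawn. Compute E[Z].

119/15

E[Z | stage 1] = (7+8+10)/3 = 25/3.
E[Z | stage 2] = (1+6+7+12+13)/5 = 39/5.
E[Z | stage 3] = (3+7+13)/3 = 23/3.
E[Z] = (1/3)·(25/3) + (1/3)·(39/5) + (1/3)·(23/3) = 119/15.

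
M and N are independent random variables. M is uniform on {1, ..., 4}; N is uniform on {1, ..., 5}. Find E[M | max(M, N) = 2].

Outcomes with max(M, N) = 2: (1,2), (2,1), (2,2), each with probability 1/20.
E[M | max(M, N) = 2] = (1 + 2 + 2) / 3 = 5/3.

5/3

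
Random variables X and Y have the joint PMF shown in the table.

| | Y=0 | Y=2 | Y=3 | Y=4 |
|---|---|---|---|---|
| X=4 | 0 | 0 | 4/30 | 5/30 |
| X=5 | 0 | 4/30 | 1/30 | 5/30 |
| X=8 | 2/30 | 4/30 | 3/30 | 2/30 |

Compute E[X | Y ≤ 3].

113/18

P(Y ≤ 3) = 3/5.
Σ X·P over the event = 4·(4/30) + 5·(4/30) + 5·(1/30) + 8·(2/30) + 8·(4/30) + 8·(3/30) = 113/30.
E[X | Y ≤ 3] = (113/30) / (3/5) = 113/18.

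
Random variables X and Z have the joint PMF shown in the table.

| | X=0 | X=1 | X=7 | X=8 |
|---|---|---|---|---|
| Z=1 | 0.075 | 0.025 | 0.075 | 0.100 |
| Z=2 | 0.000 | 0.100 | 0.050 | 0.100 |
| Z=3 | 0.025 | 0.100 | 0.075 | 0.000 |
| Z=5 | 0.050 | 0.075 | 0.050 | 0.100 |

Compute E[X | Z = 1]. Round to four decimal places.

4.9091

P(Z = 1) = 0.275.
Σ X·P over the event = 0·(0.075) + 1·(0.025) + 7·(0.075) + 8·(0.100) = 1.350.
E[X | Z = 1] = (1.350) / (0.275) = 4.9091.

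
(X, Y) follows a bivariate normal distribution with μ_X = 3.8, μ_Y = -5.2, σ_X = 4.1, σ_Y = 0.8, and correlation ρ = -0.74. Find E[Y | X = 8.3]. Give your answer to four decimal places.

E[Y | X=x] = μ_Y + ρ(σ_Y/σ_X)(x − μ_X) for jointly normal variables.
E[Y | X=8.3] = -5.2 + (-0.74)·(0.8/4.1)·(8.3 − (3.8)) = -5.2 + (-0.14439)·(4.5) = -5.8498.

-5.8498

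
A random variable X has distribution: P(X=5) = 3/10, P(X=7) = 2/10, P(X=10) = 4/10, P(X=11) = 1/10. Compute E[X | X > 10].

P(X > 10) = 1/10.
Σ over the event: 11·1/10 = 11/10.
E[X | X > 10] = (11/10) / (1/10) = 11.

11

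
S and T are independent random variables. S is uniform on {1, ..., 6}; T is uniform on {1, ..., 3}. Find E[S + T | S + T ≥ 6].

64/9

Outcomes with S + T ≥ 6: (3,3), (4,2), (4,3), (5,1), (5,2), (5,3), (6,1), (6,2), (6,3), each with probability 1/18.
E[S + T | S + T ≥ 6] = (6 + 6 + 7 + 6 + 7 + 8 + 7 + 8 + 9) / 9 = 64/9.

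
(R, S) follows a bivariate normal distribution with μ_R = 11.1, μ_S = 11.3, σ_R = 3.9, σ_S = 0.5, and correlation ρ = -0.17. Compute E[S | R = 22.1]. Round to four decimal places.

For a bivariate normal, E[S | R=x] = μ_S + ρ·(σ_S/σ_R)·(x − μ_R).
E[S | R=22.1] = 11.3 + (-0.17)·(0.5/3.9)·(22.1 − (11.1)) = 11.3 + (-0.021795)·(11) = 11.0603.

11.0603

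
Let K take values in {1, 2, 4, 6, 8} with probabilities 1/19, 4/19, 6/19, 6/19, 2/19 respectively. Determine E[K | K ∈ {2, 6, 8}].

P(K ∈ {2, 6, 8}) = 12/19.
Σ over the event: 2·4/19 + 6·6/19 + 8·2/19 = 60/19.
E[K | K ∈ {2, 6, 8}] = (60/19) / (12/19) = 5.

5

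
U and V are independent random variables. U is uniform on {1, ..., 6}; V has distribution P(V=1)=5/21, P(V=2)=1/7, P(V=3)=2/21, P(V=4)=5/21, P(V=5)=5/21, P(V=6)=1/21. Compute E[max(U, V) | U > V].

269/58

P(U > V) = 29/63.
Summing max(U,V)·P(x,y) over outcomes with U > V gives 269/126.
E[max(U, V) | U > V] = (269/126) / (29/63) = 269/58.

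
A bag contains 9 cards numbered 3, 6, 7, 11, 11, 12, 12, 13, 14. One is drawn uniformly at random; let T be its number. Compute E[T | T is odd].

9

P(T is odd) = 5/9.
Σ over the event: 3·1/9 + 7·1/9 + 11·2/9 + 13·1/9 = 5.
E[T | T is odd] = (5) / (5/9) = 9.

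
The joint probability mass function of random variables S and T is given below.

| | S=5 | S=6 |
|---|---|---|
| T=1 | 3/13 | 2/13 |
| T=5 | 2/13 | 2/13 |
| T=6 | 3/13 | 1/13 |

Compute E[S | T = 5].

11/2

P(T = 5) = 4/13.
Σ S·P over the event = 5·(2/13) + 6·(2/13) = 22/13.
E[S | T = 5] = (22/13) / (4/13) = 11/2.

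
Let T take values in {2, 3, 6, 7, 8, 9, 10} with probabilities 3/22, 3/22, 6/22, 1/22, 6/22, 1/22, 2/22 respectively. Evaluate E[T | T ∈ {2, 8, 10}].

P(T ∈ {2, 8, 10}) = 1/2.
Σ over the event: 2·3/22 + 8·3/11 + 10·1/11 = 37/11.
E[T | T ∈ {2, 8, 10}] = (37/11) / (1/2) = 74/11.

74/11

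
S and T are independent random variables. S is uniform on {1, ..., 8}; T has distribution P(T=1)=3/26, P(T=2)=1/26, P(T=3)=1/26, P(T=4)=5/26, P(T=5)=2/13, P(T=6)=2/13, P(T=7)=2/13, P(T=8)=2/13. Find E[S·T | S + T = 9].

198/13

P(S + T = 9) = 1/8.
Summing ST·P(x,y) over outcomes with S + T = 9 gives 99/52.
E[S·T | S + T = 9] = (99/52) / (1/8) = 198/13.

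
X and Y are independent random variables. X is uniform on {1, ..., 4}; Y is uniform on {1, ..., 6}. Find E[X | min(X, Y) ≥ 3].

7/2

Outcomes with min(X, Y) ≥ 3: (3,3), (3,4), (3,5), (3,6), (4,3), (4,4), (4,5), (4,6), each with probability 1/24.
E[X | min(X, Y) ≥ 3] = (3 + 3 + 3 + 3 + 4 + 4 + 4 + 4) / 8 = 7/2.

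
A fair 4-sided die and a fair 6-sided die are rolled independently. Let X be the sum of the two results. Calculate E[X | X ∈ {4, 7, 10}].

25/4

P(X ∈ {4, 7, 10}) = 1/3.
Σ over the event: 4·1/8 + 7·1/6 + 10·1/24 = 25/12.
E[X | X ∈ {4, 7, 10}] = (25/12) / (1/3) = 25/4.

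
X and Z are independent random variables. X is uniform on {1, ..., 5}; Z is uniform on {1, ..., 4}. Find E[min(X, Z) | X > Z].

Outcomes with X > Z: (2,1), (3,1), (3,2), (4,1), (4,2), (4,3), (5,1), (5,2), (5,3), (5,4), each with probability 1/20.
E[min(X, Z) | X > Z] = (1 + 1 + 2 + 1 + 2 + 3 + 1 + 2 + 3 + 4) / 10 = 2.

2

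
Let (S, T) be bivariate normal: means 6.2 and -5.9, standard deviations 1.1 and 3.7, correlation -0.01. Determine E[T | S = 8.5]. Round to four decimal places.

-5.9774

E[T | S=x] = μ_T + ρ(σ_T/σ_S)(x − μ_S) for jointly normal variables.
E[T | S=8.5] = -5.9 + (-0.01)·(3.7/1.1)·(8.5 − (6.2)) = -5.9 + (-0.033636)·(2.3) = -5.9774.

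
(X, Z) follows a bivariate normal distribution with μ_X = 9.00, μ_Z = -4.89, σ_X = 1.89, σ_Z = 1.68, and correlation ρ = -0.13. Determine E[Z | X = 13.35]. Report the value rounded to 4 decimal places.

For a bivariate normal, E[Z | X=x] = μ_Z + ρ·(σ_Z/σ_X)·(x − μ_X).
E[Z | X=13.35] = -4.89 + (-0.13)·(1.68/1.89)·(13.35 − (9.00)) = -4.89 + (-0.11556)·(4.35) = -5.3927.

-5.3927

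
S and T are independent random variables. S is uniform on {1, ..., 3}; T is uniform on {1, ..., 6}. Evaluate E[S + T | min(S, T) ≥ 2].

13/2

Outcomes with min(S, T) ≥ 2: (2,2), (2,3), (2,4), (2,5), (2,6), (3,2), (3,3), (3,4), (3,5), (3,6), each with probability 1/18.
E[S + T | min(S, T) ≥ 2] = (4 + 5 + 6 + 7 + 8 + 5 + 6 + 7 + 8 + 9) / 10 = 13/2.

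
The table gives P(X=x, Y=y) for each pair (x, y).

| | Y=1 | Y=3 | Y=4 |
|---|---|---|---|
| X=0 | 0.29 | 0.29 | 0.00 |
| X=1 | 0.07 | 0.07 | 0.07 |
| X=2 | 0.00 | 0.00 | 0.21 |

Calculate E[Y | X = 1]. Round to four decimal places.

P(X = 1) = 0.21.
Σ Y·P over the event = 1·(0.07) + 3·(0.07) + 4·(0.07) = 0.56.
E[Y | X = 1] = (0.56) / (0.21) = 2.6667.

2.6667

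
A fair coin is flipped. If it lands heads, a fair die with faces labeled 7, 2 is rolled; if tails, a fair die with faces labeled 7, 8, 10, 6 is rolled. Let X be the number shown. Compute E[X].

49/8

E[X | heads] = (7+2)/2 = 9/2.
E[X | tails] = (7+8+10+6)/4 = 31/4.
E[X] = (1/2)·(9/2) + (1/2)·(31/4) = 49/8.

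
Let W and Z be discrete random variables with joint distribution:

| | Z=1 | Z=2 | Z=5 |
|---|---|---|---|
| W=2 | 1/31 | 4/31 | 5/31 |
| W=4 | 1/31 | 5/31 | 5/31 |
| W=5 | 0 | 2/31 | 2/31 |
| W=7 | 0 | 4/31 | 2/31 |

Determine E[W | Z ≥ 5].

P(Z ≥ 5) = 14/31.
Σ W·P over the event = 2·(5/31) + 4·(5/31) + 5·(2/31) + 7·(2/31) = 54/31.
E[W | Z ≥ 5] = (54/31) / (14/31) = 27/7.

27/7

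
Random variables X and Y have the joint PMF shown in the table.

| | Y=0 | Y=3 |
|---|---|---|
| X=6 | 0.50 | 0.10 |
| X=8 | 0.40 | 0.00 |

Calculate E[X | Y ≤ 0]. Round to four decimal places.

P(Y ≤ 0) = 0.90.
Σ X·P over the event = 6·(0.50) + 8·(0.40) = 6.20.
E[X | Y ≤ 0] = (6.20) / (0.90) = 6.8889.

6.8889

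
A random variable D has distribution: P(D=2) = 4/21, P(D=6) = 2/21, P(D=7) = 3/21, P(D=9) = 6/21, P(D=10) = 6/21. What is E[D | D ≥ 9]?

19/2

P(D ≥ 9) = 4/7.
Σ over the event: 9·2/7 + 10·2/7 = 38/7.
E[D | D ≥ 9] = (38/7) / (4/7) = 19/2.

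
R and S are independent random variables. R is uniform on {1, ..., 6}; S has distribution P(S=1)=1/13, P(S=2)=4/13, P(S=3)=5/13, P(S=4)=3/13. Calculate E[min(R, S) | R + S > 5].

137/49

P(R + S > 5) = 49/78.
Summing min(R,S)·P(x,y) over outcomes with R + S > 5 gives 137/78.
E[min(R, S) | R + S > 5] = (137/78) / (49/78) = 137/49.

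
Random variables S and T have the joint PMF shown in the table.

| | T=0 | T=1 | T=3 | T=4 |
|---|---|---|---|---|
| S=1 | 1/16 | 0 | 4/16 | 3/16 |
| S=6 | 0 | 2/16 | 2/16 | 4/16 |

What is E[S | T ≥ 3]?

P(T ≥ 3) = 13/16.
Σ S·P over the event = 1·(4/16) + 1·(3/16) + 6·(2/16) + 6·(4/16) = 43/16.
E[S | T ≥ 3] = (43/16) / (13/16) = 43/13.

43/13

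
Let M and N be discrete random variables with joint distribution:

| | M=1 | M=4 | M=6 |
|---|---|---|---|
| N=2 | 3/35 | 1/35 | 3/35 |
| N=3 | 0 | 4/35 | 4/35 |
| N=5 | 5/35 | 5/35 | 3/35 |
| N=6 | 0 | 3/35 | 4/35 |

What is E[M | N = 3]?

P(N = 3) = 8/35.
Σ M·P over the event = 4·(4/35) + 6·(4/35) = 8/7.
E[M | N = 3] = (8/7) / (8/35) = 5.

5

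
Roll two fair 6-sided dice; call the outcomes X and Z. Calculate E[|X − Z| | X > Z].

P(X > Z) = 5/12.
Summing |X−Z|·P(x,y) over outcomes with X > Z gives 35/36.
E[|X − Z| | X > Z] = (35/36) / (5/12) = 7/3.

7/3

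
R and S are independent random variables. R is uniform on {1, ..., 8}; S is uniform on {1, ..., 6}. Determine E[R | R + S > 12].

P(R + S > 12) = 1/16.
Summing R·P(x,y) over outcomes with R + S > 12 gives 23/48.
E[R | R + S > 12] = (23/48) / (1/16) = 23/3.

23/3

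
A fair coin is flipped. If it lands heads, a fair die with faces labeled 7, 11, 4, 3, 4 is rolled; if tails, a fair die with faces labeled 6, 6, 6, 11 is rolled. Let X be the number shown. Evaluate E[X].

261/40

E[X | heads] = (7+11+4+3+4)/5 = 29/5.
E[X | tails] = (6+6+6+11)/4 = 29/4.
By the law of total expectation,
E[X] = (1/2)·(29/5) + (1/2)·(29/4) = 261/40.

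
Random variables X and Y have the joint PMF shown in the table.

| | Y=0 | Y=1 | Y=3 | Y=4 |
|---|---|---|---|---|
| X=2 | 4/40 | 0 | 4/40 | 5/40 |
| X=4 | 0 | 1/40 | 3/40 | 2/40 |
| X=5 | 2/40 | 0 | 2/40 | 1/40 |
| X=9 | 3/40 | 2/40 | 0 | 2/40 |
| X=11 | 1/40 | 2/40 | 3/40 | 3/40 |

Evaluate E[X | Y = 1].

P(Y = 1) = 1/8.
Σ X·P over the event = 4·(1/40) + 9·(2/40) + 11·(2/40) = 11/10.
E[X | Y = 1] = (11/10) / (1/8) = 44/5.

44/5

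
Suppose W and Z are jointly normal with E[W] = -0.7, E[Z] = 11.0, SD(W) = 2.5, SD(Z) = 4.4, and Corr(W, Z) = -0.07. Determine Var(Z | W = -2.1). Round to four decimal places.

19.2651

For a bivariate normal, Var(Z | W=x) = σ_Z²(1 − ρ²).
Var(Z | W=-2.1) = (4.4)²·(1 − (-0.07)²) = 19.36·0.9951 = 19.2651.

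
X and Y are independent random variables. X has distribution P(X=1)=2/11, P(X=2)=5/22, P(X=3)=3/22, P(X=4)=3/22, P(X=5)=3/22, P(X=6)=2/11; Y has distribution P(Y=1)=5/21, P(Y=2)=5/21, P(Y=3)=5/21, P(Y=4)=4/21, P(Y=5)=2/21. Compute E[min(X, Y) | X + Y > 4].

817/337

P(X + Y > 4) = 337/462.
Summing min(X,Y)·P(x,y) over outcomes with X + Y > 4 gives 817/462.
E[min(X, Y) | X + Y > 4] = (817/462) / (337/462) = 817/337.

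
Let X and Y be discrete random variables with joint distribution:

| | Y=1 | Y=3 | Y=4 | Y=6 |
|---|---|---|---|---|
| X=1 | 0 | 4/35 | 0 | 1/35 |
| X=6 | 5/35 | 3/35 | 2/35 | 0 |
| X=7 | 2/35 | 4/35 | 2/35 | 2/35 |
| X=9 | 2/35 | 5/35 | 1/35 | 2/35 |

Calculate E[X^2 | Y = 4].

251/5

P(Y = 4) = 1/7.
Σ X^2·P over the event = 36·(2/35) + 49·(2/35) + 81·(1/35) = 251/35.
E[X^2 | Y = 4] = (251/35) / (1/7) = 251/5.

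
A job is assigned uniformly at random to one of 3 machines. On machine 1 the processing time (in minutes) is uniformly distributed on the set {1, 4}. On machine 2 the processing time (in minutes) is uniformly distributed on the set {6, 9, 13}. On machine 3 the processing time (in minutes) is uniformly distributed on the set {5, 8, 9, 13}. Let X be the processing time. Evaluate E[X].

247/36

E[X | machine 1] = (1+4)/2 = 5/2.
E[X | machine 2] = (6+9+13)/3 = 28/3.
E[X | machine 3] = (5+8+9+13)/4 = 35/4.
By the law of total expectation,
E[X] = (1/3)·(5/2) + (1/3)·(28/3) + (1/3)·(35/4) = 247/36.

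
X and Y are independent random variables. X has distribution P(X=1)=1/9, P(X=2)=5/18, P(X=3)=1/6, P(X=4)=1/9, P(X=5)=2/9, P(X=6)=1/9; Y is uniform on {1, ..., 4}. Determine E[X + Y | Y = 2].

P(Y = 2) = 1/4.
Summing (X+Y)·P(x,y) over outcomes with Y = 2 gives 97/72.
E[X + Y | Y = 2] = (97/72) / (1/4) = 97/18.

97/18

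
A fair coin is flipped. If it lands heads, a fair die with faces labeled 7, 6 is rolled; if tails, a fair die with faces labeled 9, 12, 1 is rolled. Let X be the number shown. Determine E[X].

83/12

E[X | heads] = (7+6)/2 = 13/2.
E[X | tails] = (9+12+1)/3 = 22/3.
E[X] = (1/2)·(13/2) + (1/2)·(22/3) = 83/12.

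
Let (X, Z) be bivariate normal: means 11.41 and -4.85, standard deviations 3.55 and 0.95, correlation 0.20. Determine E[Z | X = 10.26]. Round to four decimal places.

The regression of Z on X has slope ρ·σ_Z/σ_X and passes through (μ_X, μ_Z).
E[Z | X=10.26] = -4.85 + (0.20)·(0.95/3.55)·(10.26 − (11.41)) = -4.85 + (0.053521)·(-1.15) = -4.9115.

-4.9115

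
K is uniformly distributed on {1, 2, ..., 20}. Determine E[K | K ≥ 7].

27/2

P(K ≥ 7) = 7/10.
E[K | K ≥ 7] = (189/20) / (7/10) = 27/2.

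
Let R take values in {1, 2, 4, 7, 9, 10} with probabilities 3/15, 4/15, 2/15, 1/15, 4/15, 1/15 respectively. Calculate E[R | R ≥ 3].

61/8

P(R ≥ 3) = 8/15.
Σ over the event: 4·2/15 + 7·1/15 + 9·4/15 + 10·1/15 = 61/15.
E[R | R ≥ 3] = (61/15) / (8/15) = 61/8.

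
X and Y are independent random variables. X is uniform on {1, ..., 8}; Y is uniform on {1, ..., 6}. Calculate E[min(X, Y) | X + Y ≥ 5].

3

P(X + Y ≥ 5) = 7/8.
Summing min(X,Y)·P(x,y) over outcomes with X + Y ≥ 5 gives 21/8.
E[min(X, Y) | X + Y ≥ 5] = (21/8) / (7/8) = 3.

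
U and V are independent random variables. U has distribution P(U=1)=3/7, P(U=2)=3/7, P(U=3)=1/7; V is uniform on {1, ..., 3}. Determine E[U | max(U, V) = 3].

P(max(U, V) = 3) = 3/7.
Summing U·P(x,y) over outcomes with max(U, V) = 3 gives 6/7.
E[U | max(U, V) = 3] = (6/7) / (3/7) = 2.

2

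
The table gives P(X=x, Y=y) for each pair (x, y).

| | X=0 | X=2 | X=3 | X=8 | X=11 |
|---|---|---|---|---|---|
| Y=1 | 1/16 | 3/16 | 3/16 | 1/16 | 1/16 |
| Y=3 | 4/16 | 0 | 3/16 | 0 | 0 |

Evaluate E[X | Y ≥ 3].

P(Y ≥ 3) = 7/16.
Σ X·P over the event = 0·(4/16) + 3·(3/16) = 9/16.
E[X | Y ≥ 3] = (9/16) / (7/16) = 9/7.

9/7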